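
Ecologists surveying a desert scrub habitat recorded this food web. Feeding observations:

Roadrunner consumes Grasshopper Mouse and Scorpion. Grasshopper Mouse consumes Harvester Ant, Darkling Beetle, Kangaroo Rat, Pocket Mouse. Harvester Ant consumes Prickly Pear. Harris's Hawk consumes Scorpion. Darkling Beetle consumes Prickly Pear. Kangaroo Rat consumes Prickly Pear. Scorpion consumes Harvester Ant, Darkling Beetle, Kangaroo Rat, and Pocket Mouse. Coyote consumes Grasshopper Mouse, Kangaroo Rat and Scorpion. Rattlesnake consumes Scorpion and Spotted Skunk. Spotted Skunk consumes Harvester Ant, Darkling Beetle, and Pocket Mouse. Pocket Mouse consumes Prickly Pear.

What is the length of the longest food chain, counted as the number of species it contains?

One longest chain: Prickly Pear → Pocket Mouse → Scorpion → Harris's Hawk.
It has 4 species and 3 links.

4 species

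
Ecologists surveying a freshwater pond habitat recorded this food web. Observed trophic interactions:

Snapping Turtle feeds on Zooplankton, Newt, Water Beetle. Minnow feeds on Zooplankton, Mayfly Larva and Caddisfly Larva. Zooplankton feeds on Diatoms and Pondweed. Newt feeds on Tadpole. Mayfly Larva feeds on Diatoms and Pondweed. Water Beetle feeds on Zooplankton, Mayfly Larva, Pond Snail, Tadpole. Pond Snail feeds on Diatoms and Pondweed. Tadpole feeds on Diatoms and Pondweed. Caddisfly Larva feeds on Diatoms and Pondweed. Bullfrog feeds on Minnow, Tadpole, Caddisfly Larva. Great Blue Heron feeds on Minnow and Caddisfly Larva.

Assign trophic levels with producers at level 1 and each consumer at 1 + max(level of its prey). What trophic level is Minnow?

Diatoms is a producer → level 1.
Zooplankton eats Diatoms (level 1); other prey at levels: Pondweed 1 → level 2.
Minnow eats Zooplankton (level 2); other prey at levels: Caddisfly Larva 2, Mayfly Larva 2 → level 3.

Trophic level 3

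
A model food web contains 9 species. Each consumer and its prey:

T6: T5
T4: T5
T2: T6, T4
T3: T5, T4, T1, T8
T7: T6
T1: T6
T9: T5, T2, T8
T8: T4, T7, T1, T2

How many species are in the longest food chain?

5 species

One longest chain: T5 → T6 → T7 → T8 → T3.
It has 5 species and 4 links.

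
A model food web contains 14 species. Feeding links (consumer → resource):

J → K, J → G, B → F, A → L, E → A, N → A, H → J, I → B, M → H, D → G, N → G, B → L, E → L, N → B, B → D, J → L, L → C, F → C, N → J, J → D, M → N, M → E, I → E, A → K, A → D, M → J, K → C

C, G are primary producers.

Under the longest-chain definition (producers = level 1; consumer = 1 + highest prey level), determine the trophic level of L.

Trophic level 2

C is a producer → level 1.
L eats C → level 2.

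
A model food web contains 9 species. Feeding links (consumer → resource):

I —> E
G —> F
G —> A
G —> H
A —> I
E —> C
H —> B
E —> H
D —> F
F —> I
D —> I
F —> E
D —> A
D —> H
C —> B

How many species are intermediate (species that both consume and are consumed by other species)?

6

Intermediate species (has both prey and predators): H, C, E, I, F, A.
Count: 6.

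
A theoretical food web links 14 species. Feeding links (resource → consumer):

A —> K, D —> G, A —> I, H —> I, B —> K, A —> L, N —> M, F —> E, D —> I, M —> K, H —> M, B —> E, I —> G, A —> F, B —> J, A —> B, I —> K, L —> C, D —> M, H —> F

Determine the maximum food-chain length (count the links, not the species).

2 links

One longest chain: D → I → G.
It has 3 species and 2 links.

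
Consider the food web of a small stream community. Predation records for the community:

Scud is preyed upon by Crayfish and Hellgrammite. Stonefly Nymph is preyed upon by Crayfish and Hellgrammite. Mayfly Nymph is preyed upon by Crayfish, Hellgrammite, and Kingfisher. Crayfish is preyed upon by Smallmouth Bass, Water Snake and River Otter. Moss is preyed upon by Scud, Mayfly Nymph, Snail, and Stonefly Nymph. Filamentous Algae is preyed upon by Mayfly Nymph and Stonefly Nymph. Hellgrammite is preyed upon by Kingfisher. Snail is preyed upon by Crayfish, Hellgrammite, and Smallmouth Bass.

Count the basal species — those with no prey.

Basal species (no prey listed): Moss, Filamentous Algae.
Count: 2.

2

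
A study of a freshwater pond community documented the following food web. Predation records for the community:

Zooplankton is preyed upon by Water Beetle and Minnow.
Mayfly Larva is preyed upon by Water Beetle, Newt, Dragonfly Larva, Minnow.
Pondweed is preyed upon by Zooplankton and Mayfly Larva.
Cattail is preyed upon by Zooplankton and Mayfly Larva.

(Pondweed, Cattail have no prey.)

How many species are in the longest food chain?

One longest chain: Pondweed → Mayfly Larva → Dragonfly Larva.
It has 3 species and 2 links.

3 species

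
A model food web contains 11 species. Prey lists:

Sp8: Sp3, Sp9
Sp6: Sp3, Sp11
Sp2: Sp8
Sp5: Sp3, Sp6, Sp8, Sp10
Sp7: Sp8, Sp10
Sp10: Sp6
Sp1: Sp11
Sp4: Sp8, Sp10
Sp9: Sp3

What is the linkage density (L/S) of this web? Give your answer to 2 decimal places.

L/S = 1.45

There are L = 16 links among S = 11 species.
L/S = 16/11 = 1.4545 ≈ 1.45.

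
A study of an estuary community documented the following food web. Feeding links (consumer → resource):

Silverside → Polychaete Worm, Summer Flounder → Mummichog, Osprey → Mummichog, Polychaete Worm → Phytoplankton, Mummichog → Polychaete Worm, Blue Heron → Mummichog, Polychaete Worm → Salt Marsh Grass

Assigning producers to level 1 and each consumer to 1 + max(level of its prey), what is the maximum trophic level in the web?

Producers (level 1): Salt Marsh Grass, Phytoplankton.
Salt Marsh Grass → Polychaete Worm → Mummichog → Osprey gives Osprey level 4.
No species has a prey at level 4, so no species reaches level 5.

4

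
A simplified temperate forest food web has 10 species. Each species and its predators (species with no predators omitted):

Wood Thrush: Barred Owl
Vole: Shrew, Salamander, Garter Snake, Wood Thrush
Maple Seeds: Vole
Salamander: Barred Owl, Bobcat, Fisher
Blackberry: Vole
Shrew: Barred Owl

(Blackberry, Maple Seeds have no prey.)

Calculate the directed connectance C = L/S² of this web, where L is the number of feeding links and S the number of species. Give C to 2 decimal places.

The web has S = 10 species and L = 11 feeding links.
C = L / S² = 11 / 100 = 0.1100 ≈ 0.11.

C = 0.11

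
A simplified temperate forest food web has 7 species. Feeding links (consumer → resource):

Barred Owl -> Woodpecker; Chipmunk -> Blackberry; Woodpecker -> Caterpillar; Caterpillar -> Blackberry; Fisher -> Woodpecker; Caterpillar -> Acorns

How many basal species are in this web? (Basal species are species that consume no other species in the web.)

2

Basal species (no prey listed): Blackberry, Acorns.
Count: 2.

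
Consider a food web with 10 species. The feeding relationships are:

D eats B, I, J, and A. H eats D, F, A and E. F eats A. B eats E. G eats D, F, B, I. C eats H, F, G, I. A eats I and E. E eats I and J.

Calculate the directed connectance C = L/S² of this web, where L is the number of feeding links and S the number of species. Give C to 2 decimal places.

C = 0.22

The web has S = 10 species and L = 22 feeding links.
C = L / S² = 22 / 100 = 0.2200 ≈ 0.22.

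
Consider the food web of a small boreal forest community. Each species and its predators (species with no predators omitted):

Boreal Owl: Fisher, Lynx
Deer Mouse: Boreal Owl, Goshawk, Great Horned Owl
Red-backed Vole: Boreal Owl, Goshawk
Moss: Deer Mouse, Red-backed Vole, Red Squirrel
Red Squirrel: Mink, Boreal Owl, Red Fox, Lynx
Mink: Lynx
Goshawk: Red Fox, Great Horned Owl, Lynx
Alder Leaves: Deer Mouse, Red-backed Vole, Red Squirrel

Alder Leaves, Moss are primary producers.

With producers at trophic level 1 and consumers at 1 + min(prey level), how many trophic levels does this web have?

4

Producers (level 1): Alder Leaves, Moss.
Following each consumer down to its lowest-level prey: Alder Leaves → Deer Mouse → Boreal Owl → Fisher (levels 1 through 4).
All prey of Fisher (Boreal Owl 3) are at level 3 or above, so Fisher is at level 1 + 3 = 4.
Every consumer has at least one prey at level 3 or below, so none exceeds level 4.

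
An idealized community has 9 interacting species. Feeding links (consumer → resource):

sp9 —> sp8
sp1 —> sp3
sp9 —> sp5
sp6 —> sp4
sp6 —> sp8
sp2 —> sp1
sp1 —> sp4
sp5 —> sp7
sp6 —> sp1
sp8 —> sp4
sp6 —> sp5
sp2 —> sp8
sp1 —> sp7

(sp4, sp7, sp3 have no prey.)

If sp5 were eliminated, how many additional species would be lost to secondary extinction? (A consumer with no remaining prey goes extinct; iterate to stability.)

0

Remove sp5.
Every predator of it retains at least one other prey: sp6 still has sp4, sp8, sp1; sp9 still has sp8.
No consumer loses all prey, so no secondary extinctions occur.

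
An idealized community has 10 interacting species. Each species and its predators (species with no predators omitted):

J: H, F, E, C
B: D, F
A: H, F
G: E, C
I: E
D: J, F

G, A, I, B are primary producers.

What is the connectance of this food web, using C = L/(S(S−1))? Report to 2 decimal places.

C = 0.14

The web has S = 10 species and L = 13 feeding links.
C = L / (S(S−1)) = 13 / 90 = 0.1444 ≈ 0.14.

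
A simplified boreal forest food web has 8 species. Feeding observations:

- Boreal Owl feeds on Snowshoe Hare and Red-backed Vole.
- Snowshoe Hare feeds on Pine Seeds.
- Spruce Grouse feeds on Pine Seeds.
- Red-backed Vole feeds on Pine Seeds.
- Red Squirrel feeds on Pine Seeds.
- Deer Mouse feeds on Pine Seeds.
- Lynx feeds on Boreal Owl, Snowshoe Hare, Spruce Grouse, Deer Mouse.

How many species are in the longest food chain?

One longest chain: Pine Seeds → Snowshoe Hare → Boreal Owl → Lynx.
It has 4 species and 3 links.

4 species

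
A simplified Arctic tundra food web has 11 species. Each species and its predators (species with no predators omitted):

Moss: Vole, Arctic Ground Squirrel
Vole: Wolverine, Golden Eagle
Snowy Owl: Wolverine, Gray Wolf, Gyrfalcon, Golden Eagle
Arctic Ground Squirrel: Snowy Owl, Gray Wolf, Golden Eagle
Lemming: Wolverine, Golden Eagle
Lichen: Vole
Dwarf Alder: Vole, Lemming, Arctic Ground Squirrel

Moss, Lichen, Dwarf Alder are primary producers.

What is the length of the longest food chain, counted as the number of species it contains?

One longest chain: Moss → Arctic Ground Squirrel → Snowy Owl → Wolverine.
It has 4 species and 3 links.

4 species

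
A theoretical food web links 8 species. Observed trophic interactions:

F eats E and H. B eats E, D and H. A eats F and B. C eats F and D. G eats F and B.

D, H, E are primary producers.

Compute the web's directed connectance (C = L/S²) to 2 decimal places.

C = 0.17

The web has S = 8 species and L = 11 feeding links.
C = L / S² = 11 / 64 = 0.1719 ≈ 0.17.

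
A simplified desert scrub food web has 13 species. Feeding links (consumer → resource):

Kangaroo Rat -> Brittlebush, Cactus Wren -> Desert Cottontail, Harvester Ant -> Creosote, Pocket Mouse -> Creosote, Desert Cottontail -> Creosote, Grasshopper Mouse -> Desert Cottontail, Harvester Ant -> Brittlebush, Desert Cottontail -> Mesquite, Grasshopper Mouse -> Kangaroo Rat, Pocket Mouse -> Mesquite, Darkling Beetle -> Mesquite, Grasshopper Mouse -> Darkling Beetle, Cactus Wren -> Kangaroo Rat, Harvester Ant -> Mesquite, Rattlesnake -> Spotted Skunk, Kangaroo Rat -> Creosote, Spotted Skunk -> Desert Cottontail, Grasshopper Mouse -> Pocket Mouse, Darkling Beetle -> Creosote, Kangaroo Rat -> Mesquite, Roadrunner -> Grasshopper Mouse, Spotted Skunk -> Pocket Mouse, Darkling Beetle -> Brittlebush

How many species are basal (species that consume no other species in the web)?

3

Basal species (no prey listed): Creosote, Mesquite, Brittlebush.
Count: 3.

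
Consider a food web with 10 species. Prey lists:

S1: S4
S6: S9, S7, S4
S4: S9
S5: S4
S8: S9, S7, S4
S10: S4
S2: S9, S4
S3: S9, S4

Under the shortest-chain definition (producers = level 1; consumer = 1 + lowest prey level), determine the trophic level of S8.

S9 is a producer → level 1.
S8 eats S9 → level 2.

Trophic level 2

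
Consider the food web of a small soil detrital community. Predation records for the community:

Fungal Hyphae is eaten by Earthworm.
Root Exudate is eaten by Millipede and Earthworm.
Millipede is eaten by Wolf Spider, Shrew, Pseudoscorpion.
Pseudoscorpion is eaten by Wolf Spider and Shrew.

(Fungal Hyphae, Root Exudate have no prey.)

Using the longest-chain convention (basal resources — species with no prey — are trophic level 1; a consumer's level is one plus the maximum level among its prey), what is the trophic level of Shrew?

Trophic level 4

Root Exudate has no prey (basal) → level 1.
Millipede eats Root Exudate → level 2.
Pseudoscorpion eats Millipede → level 3.
Shrew eats Pseudoscorpion (level 3); other prey at levels: Millipede 2 → level 4.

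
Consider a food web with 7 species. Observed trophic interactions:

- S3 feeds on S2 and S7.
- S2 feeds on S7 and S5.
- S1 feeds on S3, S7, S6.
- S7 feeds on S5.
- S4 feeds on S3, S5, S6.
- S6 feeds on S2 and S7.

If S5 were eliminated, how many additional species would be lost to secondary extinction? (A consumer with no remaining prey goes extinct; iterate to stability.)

6

Remove S5.
Round 1: S7 (all prey gone) → extinct.
Round 2: S2 (all prey gone) → extinct.
Round 3: S3 (all prey gone), S6 (all prey gone) → extinct.
Round 4: S4 (all prey gone), S1 (all prey gone) → extinct.
No further losses. Total secondary extinctions: 6.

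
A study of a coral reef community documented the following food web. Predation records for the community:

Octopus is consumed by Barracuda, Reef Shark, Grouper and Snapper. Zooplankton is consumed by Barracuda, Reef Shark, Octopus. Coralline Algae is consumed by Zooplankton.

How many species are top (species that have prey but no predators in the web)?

4

Top species (has prey, but nothing eats it): Grouper, Barracuda, Snapper, Reef Shark.
Count: 4.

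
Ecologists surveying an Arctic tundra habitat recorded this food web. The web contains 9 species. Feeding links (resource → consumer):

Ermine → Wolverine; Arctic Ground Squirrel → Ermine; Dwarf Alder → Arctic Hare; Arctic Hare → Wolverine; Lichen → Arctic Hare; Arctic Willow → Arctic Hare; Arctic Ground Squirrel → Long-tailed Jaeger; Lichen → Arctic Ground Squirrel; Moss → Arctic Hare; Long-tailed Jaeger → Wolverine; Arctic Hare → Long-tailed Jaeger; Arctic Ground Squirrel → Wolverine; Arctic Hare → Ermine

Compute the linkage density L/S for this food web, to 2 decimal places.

There are L = 13 links among S = 9 species.
L/S = 13/9 = 1.4444 ≈ 1.44.

L/S = 1.44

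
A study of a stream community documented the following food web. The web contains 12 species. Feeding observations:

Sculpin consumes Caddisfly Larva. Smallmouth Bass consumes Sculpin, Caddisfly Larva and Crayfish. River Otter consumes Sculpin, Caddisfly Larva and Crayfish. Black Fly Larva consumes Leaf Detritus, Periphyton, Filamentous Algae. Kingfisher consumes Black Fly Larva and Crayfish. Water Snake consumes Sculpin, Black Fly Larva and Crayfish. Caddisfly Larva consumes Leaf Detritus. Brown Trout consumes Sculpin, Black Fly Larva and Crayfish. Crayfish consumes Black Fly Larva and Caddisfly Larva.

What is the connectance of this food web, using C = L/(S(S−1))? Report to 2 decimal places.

The web has S = 12 species and L = 21 feeding links.
C = L / (S(S−1)) = 21 / 132 = 0.1591 ≈ 0.16.

C = 0.16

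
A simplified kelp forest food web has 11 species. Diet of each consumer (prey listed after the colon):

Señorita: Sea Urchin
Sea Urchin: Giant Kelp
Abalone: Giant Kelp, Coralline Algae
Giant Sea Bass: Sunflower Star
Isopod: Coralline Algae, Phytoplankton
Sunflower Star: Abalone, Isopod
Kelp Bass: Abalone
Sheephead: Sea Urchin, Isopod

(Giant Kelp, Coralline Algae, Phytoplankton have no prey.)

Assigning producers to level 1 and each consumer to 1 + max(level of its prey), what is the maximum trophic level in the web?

4

Producers (level 1): Giant Kelp, Coralline Algae, Phytoplankton.
Giant Kelp → Abalone → Sunflower Star → Giant Sea Bass gives Giant Sea Bass level 4.
No species has a prey at level 4, so no species reaches level 5.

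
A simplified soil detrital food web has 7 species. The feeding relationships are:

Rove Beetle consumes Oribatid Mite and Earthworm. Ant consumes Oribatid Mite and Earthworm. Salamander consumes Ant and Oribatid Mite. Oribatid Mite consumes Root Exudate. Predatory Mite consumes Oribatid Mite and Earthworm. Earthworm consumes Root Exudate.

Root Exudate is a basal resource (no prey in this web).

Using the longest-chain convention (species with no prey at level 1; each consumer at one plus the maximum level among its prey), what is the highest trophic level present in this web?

Basal resources (level 1): Root Exudate.
Root Exudate → Oribatid Mite → Ant → Salamander gives Salamander level 4.
No species has a prey at level 4, so no species reaches level 5.

4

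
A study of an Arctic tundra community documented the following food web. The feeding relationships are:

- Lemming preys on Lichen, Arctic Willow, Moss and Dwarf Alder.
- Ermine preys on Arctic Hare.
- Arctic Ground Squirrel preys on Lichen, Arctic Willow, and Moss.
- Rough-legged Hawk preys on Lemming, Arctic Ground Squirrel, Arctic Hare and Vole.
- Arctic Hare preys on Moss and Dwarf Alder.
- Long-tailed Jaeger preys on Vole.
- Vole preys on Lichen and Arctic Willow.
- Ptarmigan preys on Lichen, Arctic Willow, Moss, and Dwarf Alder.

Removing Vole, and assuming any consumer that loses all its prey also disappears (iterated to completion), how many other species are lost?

Remove Vole.
Round 1: Long-tailed Jaeger (all prey gone) → extinct.
No further losses. Total secondary extinctions: 1.

1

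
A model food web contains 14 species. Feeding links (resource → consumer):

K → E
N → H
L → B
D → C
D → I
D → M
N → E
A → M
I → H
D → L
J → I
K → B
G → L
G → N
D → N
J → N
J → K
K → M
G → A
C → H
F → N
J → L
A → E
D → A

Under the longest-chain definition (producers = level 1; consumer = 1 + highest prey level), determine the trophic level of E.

Trophic level 3

D is a producer → level 1.
N eats D (level 1); other prey at levels: J 1, G 1, F 1 → level 2.
E eats N (level 2); other prey at levels: K 2, A 2 → level 3.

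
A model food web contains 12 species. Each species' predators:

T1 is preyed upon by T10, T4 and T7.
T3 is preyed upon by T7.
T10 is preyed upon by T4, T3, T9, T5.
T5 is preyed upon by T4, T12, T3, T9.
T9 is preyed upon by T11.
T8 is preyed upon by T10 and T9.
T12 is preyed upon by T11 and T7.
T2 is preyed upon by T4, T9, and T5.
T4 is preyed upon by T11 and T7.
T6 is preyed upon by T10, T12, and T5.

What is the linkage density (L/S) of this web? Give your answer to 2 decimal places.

L/S = 2.08

There are L = 25 links among S = 12 species.
L/S = 25/12 = 2.0833 ≈ 2.08.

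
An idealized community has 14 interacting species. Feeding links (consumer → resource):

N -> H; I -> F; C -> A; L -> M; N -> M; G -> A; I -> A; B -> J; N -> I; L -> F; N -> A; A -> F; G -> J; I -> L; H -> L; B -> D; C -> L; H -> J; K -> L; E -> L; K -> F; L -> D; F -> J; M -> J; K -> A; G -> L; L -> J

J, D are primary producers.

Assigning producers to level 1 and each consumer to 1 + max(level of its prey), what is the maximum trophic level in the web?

Producers (level 1): J, D.
J → F → L → H → N gives N level 5.
No species has a prey at level 5, so no species reaches level 6.

5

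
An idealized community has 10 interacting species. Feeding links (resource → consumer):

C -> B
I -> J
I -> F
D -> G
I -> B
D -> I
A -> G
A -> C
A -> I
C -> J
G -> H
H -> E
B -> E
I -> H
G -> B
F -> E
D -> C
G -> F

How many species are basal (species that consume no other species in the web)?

Basal species (no prey listed): D, A.
Count: 2.

2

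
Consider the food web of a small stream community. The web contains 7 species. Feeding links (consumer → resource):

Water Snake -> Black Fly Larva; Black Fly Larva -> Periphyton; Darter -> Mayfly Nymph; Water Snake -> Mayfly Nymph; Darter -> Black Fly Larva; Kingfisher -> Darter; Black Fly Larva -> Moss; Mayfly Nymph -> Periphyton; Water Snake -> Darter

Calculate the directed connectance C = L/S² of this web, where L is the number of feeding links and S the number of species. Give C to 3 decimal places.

C = 0.184

The web has S = 7 species and L = 9 feeding links.
C = L / S² = 9 / 49 = 0.1837 ≈ 0.184.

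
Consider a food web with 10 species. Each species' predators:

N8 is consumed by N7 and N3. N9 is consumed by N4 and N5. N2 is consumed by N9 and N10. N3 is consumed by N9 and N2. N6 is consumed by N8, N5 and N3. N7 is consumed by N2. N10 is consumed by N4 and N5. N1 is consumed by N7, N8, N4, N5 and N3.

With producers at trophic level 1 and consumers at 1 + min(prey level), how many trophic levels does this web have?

4

Producers (level 1): N6, N1.
Following each consumer down to its lowest-level prey: N1 → N7 → N2 → N10 (levels 1 through 4).
All prey of N10 (N2 3) are at level 3 or above, so N10 is at level 1 + 3 = 4.
Every consumer has at least one prey at level 3 or below, so none exceeds level 4.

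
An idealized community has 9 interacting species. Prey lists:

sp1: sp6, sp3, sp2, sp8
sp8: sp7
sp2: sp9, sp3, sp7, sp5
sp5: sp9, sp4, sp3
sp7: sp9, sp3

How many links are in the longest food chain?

3 links

One longest chain: sp9 → sp7 → sp2 → sp1.
It has 4 species and 3 links.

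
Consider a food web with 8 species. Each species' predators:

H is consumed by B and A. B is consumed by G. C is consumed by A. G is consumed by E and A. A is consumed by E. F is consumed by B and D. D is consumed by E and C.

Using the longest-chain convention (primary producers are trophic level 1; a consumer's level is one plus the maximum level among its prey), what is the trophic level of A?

F is a producer → level 1.
B eats F (level 1); other prey at levels: H 1 → level 2.
G eats B → level 3.
A eats G (level 3); other prey at levels: H 1, C 3 → level 4.

Trophic level 4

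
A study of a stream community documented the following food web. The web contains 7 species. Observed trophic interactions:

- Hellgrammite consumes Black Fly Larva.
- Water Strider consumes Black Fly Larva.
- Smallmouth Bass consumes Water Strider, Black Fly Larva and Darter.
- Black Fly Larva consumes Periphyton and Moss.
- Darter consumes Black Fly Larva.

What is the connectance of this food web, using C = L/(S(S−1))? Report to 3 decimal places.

C = 0.190

The web has S = 7 species and L = 8 feeding links.
C = L / (S(S−1)) = 8 / 42 = 0.1905 ≈ 0.190.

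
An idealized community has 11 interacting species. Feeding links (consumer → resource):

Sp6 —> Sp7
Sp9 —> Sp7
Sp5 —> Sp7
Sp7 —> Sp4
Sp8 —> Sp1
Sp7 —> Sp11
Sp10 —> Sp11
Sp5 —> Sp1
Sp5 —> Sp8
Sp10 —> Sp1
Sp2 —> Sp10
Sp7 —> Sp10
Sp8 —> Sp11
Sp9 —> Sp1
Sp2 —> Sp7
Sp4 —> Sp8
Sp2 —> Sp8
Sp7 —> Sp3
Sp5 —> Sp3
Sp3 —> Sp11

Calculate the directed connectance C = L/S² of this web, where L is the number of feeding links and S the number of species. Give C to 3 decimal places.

The web has S = 11 species and L = 20 feeding links.
C = L / S² = 20 / 121 = 0.1653 ≈ 0.165.

C = 0.165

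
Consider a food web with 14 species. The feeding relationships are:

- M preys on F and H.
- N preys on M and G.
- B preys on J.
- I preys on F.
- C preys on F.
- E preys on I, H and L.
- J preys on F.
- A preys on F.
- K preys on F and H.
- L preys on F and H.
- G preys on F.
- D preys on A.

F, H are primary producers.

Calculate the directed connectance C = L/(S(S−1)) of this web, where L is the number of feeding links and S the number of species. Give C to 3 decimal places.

C = 0.099

The web has S = 14 species and L = 18 feeding links.
C = L / (S(S−1)) = 18 / 182 = 0.0989 ≈ 0.099.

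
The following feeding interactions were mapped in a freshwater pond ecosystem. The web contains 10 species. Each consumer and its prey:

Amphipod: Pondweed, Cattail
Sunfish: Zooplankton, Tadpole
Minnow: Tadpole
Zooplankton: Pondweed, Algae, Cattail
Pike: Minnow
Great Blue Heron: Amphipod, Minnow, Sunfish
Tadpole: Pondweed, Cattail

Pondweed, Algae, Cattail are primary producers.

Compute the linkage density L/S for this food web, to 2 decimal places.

L/S = 1.40

There are L = 14 links among S = 10 species.
L/S = 14/10 = 1.4000 ≈ 1.40.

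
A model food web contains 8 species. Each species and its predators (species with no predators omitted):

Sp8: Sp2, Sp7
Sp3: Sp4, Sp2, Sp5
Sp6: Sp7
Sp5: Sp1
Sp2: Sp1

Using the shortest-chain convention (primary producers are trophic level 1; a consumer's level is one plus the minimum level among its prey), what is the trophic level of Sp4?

Sp3 is a producer → level 1.
Sp4 eats Sp3 → level 2.

Trophic level 2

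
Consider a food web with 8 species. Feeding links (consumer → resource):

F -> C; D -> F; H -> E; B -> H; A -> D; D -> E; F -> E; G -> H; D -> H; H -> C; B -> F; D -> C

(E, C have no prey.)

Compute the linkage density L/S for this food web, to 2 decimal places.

L/S = 1.50

There are L = 12 links among S = 8 species.
L/S = 12/8 = 1.5000 ≈ 1.50.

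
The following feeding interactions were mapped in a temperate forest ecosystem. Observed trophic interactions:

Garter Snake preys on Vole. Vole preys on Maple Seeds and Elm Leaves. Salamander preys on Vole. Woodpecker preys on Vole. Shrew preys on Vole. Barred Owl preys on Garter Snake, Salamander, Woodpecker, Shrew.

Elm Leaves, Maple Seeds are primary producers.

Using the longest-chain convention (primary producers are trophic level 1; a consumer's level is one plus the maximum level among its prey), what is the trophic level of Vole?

Trophic level 2

Elm Leaves is a producer → level 1.
Vole eats Elm Leaves (level 1); other prey at levels: Maple Seeds 1 → level 2.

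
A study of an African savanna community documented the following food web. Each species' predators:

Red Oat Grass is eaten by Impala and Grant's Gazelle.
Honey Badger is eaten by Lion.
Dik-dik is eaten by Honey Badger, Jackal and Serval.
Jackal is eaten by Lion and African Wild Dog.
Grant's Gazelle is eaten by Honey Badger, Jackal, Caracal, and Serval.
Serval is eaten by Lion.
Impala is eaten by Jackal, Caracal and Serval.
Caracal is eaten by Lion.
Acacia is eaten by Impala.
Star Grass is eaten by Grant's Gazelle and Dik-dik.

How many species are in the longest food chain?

One longest chain: Star Grass → Dik-dik → Jackal → African Wild Dog.
It has 4 species and 3 links.

4 species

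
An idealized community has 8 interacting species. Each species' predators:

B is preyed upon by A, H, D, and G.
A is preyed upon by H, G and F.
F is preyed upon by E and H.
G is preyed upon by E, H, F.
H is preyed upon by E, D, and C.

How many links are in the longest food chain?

5 links

One longest chain: B → A → G → F → H → D.
It has 6 species and 5 links.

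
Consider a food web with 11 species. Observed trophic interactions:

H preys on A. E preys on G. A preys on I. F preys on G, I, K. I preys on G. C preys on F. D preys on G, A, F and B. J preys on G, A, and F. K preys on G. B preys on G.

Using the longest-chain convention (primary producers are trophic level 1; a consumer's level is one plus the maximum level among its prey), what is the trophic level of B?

G is a producer → level 1.
B eats G → level 2.

Trophic level 2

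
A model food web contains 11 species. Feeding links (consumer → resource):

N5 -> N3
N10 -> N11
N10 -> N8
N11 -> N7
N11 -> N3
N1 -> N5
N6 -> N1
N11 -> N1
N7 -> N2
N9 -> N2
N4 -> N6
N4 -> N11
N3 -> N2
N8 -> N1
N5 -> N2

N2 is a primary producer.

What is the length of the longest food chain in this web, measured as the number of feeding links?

One longest chain: N2 → N3 → N5 → N1 → N11 → N10.
It has 6 species and 5 links.

5 links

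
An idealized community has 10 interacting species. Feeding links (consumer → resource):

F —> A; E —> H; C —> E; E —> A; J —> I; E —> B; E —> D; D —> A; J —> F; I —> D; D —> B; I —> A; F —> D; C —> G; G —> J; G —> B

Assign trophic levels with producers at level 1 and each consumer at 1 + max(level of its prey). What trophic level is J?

Trophic level 4

B is a producer → level 1.
D eats B (level 1); other prey at levels: A 1 → level 2.
F eats D (level 2); other prey at levels: A 1 → level 3.
J eats F (level 3); other prey at levels: I 3 → level 4.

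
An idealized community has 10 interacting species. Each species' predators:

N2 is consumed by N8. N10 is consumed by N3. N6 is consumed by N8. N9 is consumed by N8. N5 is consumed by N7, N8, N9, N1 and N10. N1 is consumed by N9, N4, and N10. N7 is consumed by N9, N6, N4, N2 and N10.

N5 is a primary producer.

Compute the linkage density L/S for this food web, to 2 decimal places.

There are L = 17 links among S = 10 species.
L/S = 17/10 = 1.7000 ≈ 1.70.

L/S = 1.70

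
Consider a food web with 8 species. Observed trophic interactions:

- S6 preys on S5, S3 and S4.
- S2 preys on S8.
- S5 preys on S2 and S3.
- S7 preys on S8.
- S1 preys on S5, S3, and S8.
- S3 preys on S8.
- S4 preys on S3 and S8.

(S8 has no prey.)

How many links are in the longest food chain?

One longest chain: S8 → S3 → S4 → S6.
It has 4 species and 3 links.

3 links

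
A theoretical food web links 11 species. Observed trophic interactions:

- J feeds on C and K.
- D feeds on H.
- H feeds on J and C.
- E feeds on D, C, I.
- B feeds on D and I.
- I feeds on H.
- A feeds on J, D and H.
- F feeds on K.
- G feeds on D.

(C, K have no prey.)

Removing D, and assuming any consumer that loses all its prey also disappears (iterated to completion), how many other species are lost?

1

Remove D.
Round 1: G (all prey gone) → extinct.
No further losses. Total secondary extinctions: 1.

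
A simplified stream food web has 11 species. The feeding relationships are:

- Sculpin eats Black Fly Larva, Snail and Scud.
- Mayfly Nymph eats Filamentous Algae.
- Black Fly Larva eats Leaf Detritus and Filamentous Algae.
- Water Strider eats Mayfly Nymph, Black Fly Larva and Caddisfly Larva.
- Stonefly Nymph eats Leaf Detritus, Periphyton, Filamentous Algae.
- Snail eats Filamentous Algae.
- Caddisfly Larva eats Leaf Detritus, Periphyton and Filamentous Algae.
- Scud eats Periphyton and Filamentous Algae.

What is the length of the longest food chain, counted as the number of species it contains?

One longest chain: Periphyton → Scud → Sculpin.
It has 3 species and 2 links.

3 species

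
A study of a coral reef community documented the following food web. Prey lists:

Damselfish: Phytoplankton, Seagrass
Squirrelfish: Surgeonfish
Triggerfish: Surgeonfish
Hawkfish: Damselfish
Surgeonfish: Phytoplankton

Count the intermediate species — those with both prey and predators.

Intermediate species (has both prey and predators): Damselfish, Surgeonfish.
Count: 2.

2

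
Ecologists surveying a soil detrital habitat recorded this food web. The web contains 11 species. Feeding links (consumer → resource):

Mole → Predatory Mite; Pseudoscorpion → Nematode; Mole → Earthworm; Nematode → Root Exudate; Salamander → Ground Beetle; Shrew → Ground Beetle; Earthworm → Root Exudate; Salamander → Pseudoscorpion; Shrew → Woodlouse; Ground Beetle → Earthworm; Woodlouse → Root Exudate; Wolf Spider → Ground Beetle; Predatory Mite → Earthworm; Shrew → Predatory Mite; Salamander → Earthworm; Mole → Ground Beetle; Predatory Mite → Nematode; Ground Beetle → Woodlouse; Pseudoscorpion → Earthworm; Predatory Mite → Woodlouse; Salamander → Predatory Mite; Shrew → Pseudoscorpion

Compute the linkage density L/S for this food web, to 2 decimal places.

There are L = 22 links among S = 11 species.
L/S = 22/11 = 2.0000 ≈ 2.00.

L/S = 2.00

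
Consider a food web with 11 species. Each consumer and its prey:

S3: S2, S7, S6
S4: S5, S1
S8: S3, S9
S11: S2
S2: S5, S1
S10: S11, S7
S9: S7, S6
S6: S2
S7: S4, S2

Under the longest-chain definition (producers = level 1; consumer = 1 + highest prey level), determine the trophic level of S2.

S5 is a producer → level 1.
S2 eats S5 (level 1); other prey at levels: S1 1 → level 2.

Trophic level 2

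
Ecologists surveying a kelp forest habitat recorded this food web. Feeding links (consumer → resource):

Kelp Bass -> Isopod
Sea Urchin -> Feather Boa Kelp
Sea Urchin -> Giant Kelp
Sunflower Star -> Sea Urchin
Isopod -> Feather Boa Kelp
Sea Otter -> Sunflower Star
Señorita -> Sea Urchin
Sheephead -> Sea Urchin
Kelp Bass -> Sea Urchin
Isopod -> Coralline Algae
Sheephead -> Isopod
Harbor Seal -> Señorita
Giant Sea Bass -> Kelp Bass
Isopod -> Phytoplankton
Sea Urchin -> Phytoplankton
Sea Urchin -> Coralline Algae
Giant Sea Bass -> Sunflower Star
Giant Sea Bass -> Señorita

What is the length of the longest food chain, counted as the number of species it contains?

One longest chain: Feather Boa Kelp → Sea Urchin → Señorita → Harbor Seal.
It has 4 species and 3 links.

4 species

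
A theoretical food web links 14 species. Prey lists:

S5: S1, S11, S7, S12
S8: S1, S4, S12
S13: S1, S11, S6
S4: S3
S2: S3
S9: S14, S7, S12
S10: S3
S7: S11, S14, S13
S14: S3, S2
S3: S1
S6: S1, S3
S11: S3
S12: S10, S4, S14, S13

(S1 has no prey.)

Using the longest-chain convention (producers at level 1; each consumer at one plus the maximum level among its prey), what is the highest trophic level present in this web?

6

Producers (level 1): S1.
S1 → S3 → S11 → S13 → S12 → S8 gives S8 level 6.
No species has a prey at level 6, so no species reaches level 7.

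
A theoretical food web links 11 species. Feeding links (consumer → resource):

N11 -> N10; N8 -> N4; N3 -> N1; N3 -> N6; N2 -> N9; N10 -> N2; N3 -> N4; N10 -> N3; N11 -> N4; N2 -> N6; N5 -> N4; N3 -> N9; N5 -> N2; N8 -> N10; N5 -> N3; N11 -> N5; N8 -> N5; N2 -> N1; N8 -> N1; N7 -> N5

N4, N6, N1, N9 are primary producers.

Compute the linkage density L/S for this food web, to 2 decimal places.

There are L = 20 links among S = 11 species.
L/S = 20/11 = 1.8182 ≈ 1.82.

L/S = 1.82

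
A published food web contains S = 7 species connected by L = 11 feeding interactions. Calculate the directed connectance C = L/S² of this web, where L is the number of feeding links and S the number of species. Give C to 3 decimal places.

The web has S = 7 species and L = 11 feeding links.
C = L / S² = 11 / 49 = 0.2245 ≈ 0.224.

C = 0.224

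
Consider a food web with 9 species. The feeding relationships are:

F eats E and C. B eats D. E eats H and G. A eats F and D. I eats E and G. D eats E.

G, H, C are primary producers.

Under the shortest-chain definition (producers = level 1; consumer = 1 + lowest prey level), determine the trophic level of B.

Trophic level 4

G is a producer → level 1.
E eats G → level 2.
D eats E → level 3.
B eats D → level 4.
No prey of B is below level 3, so 4 is the minimum.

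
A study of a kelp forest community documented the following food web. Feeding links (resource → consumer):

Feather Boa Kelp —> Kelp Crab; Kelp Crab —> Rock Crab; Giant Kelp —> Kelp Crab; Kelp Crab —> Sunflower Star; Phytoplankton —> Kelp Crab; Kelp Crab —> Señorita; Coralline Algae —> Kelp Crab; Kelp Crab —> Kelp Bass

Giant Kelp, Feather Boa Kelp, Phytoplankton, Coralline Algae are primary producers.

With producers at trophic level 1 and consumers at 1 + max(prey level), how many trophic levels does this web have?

Producers (level 1): Giant Kelp, Feather Boa Kelp, Phytoplankton, Coralline Algae.
Giant Kelp → Kelp Crab → Sunflower Star gives Sunflower Star level 3.
No species has a prey at level 3, so no species reaches level 4.

3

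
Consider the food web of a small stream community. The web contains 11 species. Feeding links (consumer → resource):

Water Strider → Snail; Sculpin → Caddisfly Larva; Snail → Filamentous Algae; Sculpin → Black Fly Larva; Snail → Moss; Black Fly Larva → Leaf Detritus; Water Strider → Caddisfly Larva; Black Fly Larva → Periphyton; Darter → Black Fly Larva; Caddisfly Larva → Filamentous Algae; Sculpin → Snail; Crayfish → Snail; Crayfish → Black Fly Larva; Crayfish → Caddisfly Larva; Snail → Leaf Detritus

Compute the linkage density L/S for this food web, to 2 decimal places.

L/S = 1.36

There are L = 15 links among S = 11 species.
L/S = 15/11 = 1.3636 ≈ 1.36.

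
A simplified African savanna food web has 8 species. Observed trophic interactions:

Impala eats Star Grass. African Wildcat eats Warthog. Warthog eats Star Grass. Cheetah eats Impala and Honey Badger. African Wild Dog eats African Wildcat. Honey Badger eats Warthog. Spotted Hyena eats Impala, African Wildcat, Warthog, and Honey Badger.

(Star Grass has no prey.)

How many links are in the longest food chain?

One longest chain: Star Grass → Warthog → African Wildcat → African Wild Dog.
It has 4 species and 3 links.

3 links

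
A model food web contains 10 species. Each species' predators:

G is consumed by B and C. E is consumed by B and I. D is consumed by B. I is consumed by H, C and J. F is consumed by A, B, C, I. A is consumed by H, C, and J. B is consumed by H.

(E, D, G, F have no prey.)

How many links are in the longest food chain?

One longest chain: E → I → C.
It has 3 species and 2 links.

2 links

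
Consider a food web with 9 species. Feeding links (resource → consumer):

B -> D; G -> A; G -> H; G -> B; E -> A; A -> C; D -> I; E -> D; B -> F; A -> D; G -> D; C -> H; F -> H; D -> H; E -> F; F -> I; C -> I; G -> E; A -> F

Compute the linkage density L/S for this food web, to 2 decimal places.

L/S = 2.11

There are L = 19 links among S = 9 species.
L/S = 19/9 = 2.1111 ≈ 2.11.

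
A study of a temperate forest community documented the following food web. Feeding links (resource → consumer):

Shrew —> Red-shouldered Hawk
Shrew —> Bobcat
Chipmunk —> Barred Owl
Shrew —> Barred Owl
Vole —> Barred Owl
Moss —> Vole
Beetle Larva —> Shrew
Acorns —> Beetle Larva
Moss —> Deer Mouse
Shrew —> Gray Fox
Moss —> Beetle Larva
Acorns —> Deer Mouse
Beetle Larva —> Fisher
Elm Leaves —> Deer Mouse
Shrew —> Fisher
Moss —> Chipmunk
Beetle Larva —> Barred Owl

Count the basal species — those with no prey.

3

Basal species (no prey listed): Acorns, Elm Leaves, Moss.
Count: 3.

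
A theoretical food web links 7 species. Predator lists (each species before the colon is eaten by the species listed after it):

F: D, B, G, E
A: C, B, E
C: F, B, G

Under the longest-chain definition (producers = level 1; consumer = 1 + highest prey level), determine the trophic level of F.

A is a producer → level 1.
C eats A → level 2.
F eats C → level 3.

Trophic level 3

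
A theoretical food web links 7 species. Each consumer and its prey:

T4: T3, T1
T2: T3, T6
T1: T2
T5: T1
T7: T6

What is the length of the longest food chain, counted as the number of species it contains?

One longest chain: T3 → T2 → T1 → T4.
It has 4 species and 3 links.

4 species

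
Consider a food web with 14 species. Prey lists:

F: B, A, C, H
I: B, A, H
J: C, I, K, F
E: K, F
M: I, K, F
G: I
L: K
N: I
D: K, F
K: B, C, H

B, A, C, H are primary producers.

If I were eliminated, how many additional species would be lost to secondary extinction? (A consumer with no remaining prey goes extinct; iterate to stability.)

2

Remove I.
Round 1: G (all prey gone), N (all prey gone) → extinct.
No further losses. Total secondary extinctions: 2.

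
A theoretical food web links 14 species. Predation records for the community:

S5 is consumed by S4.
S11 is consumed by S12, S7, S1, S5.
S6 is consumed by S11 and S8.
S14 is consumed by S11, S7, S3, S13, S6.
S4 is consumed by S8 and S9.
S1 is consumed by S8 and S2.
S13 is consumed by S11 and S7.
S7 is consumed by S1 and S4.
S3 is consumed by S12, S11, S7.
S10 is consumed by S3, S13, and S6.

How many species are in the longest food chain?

6 species

One longest chain: S10 → S13 → S11 → S7 → S4 → S9.
It has 6 species and 5 links.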